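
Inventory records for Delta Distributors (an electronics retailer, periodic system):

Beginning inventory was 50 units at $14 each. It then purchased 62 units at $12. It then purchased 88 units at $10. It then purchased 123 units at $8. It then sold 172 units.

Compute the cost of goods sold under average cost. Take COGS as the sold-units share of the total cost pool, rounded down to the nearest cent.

Sale 1, sell 172: 172/323 × $3,308.00 → $1,761.53
Ending inventory (cost pool remaining) = $1,546.47

COGS = $1,761.53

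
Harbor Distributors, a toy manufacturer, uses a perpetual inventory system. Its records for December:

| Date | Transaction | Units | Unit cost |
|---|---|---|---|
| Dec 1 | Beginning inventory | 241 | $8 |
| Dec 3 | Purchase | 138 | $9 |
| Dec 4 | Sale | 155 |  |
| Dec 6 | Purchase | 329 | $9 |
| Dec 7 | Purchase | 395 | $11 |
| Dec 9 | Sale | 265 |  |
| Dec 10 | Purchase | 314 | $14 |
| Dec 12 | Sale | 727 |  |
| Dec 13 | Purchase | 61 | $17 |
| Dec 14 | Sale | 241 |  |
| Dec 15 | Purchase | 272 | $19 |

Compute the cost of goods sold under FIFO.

COGS = $14,466

Dec 4, 155 sold [FIFO — oldest first]: 155 @ $8 = $1,240
Dec 9, 265 sold [FIFO — oldest first]: 86 @ $8 + 138 @ $9 + 41 @ $9 = $2,299
Dec 12, 727 sold [FIFO — oldest first]: 288 @ $9 + 395 @ $11 + 44 @ $14 = $7,553
Dec 14, 241 sold [FIFO — oldest first]: 241 @ $14 = $3,374
Total COGS = $1,240 + $2,299 + $7,553 + $3,374 = $14,466
Ending inventory: 29 @ $14 + 61 @ $17 + 272 @ $19 = $6,611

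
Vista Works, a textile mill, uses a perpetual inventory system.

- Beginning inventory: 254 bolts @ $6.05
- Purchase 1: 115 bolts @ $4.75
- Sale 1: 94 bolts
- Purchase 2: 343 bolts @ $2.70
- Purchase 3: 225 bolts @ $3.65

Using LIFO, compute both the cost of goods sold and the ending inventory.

COGS = $446.50; ending inventory = $3,383.80

Sale 1 (94) [LIFO — newest first]: 94 @ $4.75 = $446.50
Ending inventory: 254 @ $6.05 + 21 @ $4.75 + 343 @ $2.70 + 225 @ $3.65 = $3,383.80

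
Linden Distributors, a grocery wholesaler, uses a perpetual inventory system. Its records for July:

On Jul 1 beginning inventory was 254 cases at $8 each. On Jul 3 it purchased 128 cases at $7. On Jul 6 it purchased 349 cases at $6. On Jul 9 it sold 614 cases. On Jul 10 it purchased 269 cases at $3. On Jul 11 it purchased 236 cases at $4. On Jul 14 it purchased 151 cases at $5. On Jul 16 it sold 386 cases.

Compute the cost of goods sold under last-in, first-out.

Jul 9, 614 sold [LIFO — newest first]: 349 @ $6 + 128 @ $7 + 137 @ $8 = $4,086
Jul 16, 386 sold [LIFO — newest first]: 151 @ $5 + 235 @ $4 = $1,695
Total COGS = $4,086 + $1,695 = $5,781
Ending inventory: 117 @ $8 + 269 @ $3 + 1 @ $4 = $1,747

COGS = $5,781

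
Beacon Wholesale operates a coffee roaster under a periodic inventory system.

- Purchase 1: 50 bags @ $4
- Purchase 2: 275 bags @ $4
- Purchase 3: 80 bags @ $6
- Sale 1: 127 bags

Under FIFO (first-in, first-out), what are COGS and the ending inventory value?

Sale 1 (127) [FIFO — oldest first]: 50 @ $4 + 77 @ $4 = $508
Ending inventory: 198 @ $4 + 80 @ $6 = $1,272
Check: goods available $1,780 = COGS $508 + ending $1,272

COGS = $508; ending inventory = $1,272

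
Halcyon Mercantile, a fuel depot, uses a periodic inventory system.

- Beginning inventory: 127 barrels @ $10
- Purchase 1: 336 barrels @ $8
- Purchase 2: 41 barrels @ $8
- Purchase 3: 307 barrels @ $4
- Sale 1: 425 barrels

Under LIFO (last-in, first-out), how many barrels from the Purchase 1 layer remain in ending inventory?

259

Sale 1 (425) [LIFO — newest first]: 307 @ $4 + 41 @ $8 + 77 @ $8 = $2,172
Ending inventory: 127 @ $10 + 259 @ $8 = $3,342
Check: goods available $5,514 = COGS $2,172 + ending $3,342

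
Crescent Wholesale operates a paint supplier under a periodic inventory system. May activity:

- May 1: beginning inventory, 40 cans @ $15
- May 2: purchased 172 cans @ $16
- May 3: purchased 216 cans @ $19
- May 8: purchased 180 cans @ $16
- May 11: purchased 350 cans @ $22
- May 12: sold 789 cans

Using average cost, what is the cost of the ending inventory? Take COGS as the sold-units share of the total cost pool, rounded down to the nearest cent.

Ending inventory = $3,181.72

May 12, sell 789: 789/958 × $18,036.00 → $14,854.28
Ending inventory (cost pool remaining) = $3,181.72
Check: goods available $18,036.00 = COGS $14,854.28 + ending $3,181.72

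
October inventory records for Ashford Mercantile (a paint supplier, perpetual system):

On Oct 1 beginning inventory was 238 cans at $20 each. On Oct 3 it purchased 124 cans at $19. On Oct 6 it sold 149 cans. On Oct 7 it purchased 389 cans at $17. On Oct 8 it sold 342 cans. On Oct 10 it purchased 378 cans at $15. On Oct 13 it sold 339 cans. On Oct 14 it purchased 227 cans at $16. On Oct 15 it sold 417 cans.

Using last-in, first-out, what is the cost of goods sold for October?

COGS = $20,851

Oct 6, 149 sold [LIFO — newest first]: 124 @ $19 + 25 @ $20 = $2,856
Oct 8, 342 sold [LIFO — newest first]: 342 @ $17 = $5,814
Oct 13, 339 sold [LIFO — newest first]: 339 @ $15 = $5,085
Oct 15, 417 sold [LIFO — newest first]: 227 @ $16 + 39 @ $15 + 47 @ $17 + 104 @ $20 = $7,096
Total COGS = $2,856 + $5,814 + $5,085 + $7,096 = $20,851
Ending inventory: 109 @ $20 = $2,180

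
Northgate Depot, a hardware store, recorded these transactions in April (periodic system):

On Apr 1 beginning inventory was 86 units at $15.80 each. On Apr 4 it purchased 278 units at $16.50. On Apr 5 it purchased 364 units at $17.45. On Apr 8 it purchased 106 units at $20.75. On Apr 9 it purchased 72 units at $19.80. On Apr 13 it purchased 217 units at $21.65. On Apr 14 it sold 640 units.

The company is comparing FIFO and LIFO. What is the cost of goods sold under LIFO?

COGS = $12,598.40

FIFO COGS: 86 @ $15.80 + 278 @ $16.50 + 276 @ $17.45 = $10,762.00
LIFO COGS: 217 @ $21.65 + 72 @ $19.80 + 106 @ $20.75 + 245 @ $17.45 = $12,598.40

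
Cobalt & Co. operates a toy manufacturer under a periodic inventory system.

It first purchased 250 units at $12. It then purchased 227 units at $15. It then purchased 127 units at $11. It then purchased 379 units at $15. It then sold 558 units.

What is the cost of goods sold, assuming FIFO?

Sale 1 (558) [FIFO — oldest first]: 250 @ $12 + 227 @ $15 + 81 @ $11 = $7,296
Ending inventory: 46 @ $11 + 379 @ $15 = $6,191

COGS = $7,296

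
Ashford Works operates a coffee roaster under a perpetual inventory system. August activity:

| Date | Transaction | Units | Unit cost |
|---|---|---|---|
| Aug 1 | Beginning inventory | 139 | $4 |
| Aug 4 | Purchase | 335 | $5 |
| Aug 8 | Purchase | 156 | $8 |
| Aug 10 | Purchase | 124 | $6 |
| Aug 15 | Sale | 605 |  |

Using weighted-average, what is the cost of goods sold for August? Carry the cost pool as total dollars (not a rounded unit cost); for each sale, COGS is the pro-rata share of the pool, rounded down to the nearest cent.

After Aug 1: 139 on hand, pool $556.00 (≈ $4.0000 each)
After Aug 4: 474 on hand, pool $2,231.00 (≈ $4.7068 each)
After Aug 8: 630 on hand, pool $3,479.00 (≈ $5.5222 each)
After Aug 10: 754 on hand, pool $4,223.00 (≈ $5.6008 each)
Aug 15, sell 605: 605/754 × $4,223.00 → $3,388.48
Ending inventory (cost pool remaining) = $834.52

COGS = $3,388.48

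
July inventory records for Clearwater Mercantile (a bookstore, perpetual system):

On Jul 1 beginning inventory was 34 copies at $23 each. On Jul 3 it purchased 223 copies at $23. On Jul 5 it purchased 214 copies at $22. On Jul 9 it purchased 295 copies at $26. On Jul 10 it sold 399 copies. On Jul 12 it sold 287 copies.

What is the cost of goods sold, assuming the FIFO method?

COGS = $16,209

Jul 10, 399 sold [FIFO — oldest first]: 34 @ $23 + 223 @ $23 + 142 @ $22 = $9,035
Jul 12, 287 sold [FIFO — oldest first]: 72 @ $22 + 215 @ $26 = $7,174
Total COGS = $9,035 + $7,174 = $16,209
Ending inventory: 80 @ $26 = $2,080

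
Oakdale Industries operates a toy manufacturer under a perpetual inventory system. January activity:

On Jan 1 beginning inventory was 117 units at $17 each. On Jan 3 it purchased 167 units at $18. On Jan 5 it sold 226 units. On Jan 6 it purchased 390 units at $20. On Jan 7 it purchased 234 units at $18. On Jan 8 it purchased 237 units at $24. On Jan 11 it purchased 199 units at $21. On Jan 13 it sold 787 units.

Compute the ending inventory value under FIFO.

Jan 5, 226 sold [FIFO — oldest first]: 117 @ $17 + 109 @ $18 = $3,951
Jan 13, 787 sold [FIFO — oldest first]: 58 @ $18 + 390 @ $20 + 234 @ $18 + 105 @ $24 = $15,576
Total COGS = $3,951 + $15,576 = $19,527
Ending inventory: 132 @ $24 + 199 @ $21 = $7,347

Ending inventory = $7,347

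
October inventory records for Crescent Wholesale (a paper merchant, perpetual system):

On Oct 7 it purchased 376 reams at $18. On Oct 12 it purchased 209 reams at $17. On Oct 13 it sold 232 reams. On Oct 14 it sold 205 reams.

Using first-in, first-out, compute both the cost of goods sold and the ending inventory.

COGS = $7,805; ending inventory = $2,516

Oct 13, 232 sold [FIFO — oldest first]: 232 @ $18 = $4,176
Oct 14, 205 sold [FIFO — oldest first]: 144 @ $18 + 61 @ $17 = $3,629
Total COGS = $4,176 + $3,629 = $7,805
Ending inventory: 148 @ $17 = $2,516
Check: goods available $10,321 = COGS $7,805 + ending $2,516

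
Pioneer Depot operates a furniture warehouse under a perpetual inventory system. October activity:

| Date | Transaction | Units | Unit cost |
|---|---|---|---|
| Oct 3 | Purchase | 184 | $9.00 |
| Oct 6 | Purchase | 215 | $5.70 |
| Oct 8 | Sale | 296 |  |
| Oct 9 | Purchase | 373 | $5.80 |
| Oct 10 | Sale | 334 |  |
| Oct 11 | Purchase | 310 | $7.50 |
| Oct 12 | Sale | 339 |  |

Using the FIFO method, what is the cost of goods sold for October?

COGS = $6,522.40

Oct 8, 296 sold [FIFO — oldest first]: 184 @ $9.00 + 112 @ $5.70 = $2,294.40
Oct 10, 334 sold [FIFO — oldest first]: 103 @ $5.70 + 231 @ $5.80 = $1,926.90
Oct 12, 339 sold [FIFO — oldest first]: 142 @ $5.80 + 197 @ $7.50 = $2,301.10
Total COGS = $2,294.40 + $1,926.90 + $2,301.10 = $6,522.40
Ending inventory: 113 @ $7.50 = $847.50
Check: goods available $7,369.90 = COGS $6,522.40 + ending $847.50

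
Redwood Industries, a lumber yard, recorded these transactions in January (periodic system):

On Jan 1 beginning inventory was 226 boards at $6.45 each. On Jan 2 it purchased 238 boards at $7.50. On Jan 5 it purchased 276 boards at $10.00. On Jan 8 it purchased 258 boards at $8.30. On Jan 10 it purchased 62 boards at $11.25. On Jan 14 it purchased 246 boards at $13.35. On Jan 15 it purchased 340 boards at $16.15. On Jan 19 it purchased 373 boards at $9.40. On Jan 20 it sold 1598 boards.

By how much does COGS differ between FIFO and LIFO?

$1,361.20

FIFO COGS: 226 @ $6.45 + 238 @ $7.50 + 276 @ $10.00 + 258 @ $8.30 + 62 @ $11.25 + 246 @ $13.35 + 292 @ $16.15 = $16,841.50
LIFO COGS: 373 @ $9.40 + 340 @ $16.15 + 246 @ $13.35 + 62 @ $11.25 + 258 @ $8.30 + 276 @ $10.00 + 43 @ $7.50 = $18,202.70
Difference = |$16,841.50 − $18,202.70| = $1,361.20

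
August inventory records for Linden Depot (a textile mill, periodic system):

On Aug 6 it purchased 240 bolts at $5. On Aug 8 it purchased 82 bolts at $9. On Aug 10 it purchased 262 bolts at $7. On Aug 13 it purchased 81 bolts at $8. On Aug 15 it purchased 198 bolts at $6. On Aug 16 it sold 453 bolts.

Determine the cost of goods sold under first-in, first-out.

COGS = $2,855

Aug 16, 453 sold [FIFO — oldest first]: 240 @ $5 + 82 @ $9 + 131 @ $7 = $2,855
Ending inventory: 131 @ $7 + 81 @ $8 + 198 @ $6 = $2,753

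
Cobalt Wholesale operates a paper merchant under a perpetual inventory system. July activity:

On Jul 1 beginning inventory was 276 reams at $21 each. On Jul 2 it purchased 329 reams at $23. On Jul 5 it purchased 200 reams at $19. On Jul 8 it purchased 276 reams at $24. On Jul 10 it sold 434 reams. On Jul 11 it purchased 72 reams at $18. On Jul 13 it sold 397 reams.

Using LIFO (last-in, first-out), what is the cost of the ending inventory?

Jul 10, 434 sold [LIFO — newest first]: 276 @ $24 + 158 @ $19 = $9,626
Jul 13, 397 sold [LIFO — newest first]: 72 @ $18 + 42 @ $19 + 283 @ $23 = $8,603
Total COGS = $9,626 + $8,603 = $18,229
Ending inventory: 276 @ $21 + 46 @ $23 = $6,854
Check: goods available $25,083 = COGS $18,229 + ending $6,854

Ending inventory = $6,854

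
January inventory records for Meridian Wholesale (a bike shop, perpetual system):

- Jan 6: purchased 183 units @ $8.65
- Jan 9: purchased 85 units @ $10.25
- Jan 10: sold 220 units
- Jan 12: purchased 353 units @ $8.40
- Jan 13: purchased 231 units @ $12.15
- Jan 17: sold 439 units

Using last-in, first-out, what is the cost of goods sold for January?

COGS = $6,592.85

Jan 10, 220 sold [LIFO — newest first]: 85 @ $10.25 + 135 @ $8.65 = $2,039.00
Jan 17, 439 sold [LIFO — newest first]: 231 @ $12.15 + 208 @ $8.40 = $4,553.85
Total COGS = $2,039.00 + $4,553.85 = $6,592.85
Ending inventory: 48 @ $8.65 + 145 @ $8.40 = $1,633.20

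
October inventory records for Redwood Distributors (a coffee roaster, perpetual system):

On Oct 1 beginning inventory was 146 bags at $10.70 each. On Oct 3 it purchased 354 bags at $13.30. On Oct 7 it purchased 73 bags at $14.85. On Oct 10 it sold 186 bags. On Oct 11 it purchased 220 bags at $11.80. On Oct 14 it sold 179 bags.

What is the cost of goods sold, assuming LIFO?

COGS = $4,699.15

Oct 10, 186 sold [LIFO — newest first]: 73 @ $14.85 + 113 @ $13.30 = $2,586.95
Oct 14, 179 sold [LIFO — newest first]: 179 @ $11.80 = $2,112.20
Total COGS = $2,586.95 + $2,112.20 = $4,699.15
Ending inventory: 146 @ $10.70 + 241 @ $13.30 + 41 @ $11.80 = $5,251.30
Check: goods available $9,950.45 = COGS $4,699.15 + ending $5,251.30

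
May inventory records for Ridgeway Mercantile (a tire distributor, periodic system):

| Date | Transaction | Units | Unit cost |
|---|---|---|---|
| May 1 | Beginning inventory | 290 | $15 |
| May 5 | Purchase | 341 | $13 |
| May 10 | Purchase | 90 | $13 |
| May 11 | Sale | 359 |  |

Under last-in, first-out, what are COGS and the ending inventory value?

May 11, 359 sold [LIFO — newest first]: 90 @ $13 + 269 @ $13 = $4,667
Ending inventory: 290 @ $15 + 72 @ $13 = $5,286
Check: goods available $9,953 = COGS $4,667 + ending $5,286

COGS = $4,667; ending inventory = $5,286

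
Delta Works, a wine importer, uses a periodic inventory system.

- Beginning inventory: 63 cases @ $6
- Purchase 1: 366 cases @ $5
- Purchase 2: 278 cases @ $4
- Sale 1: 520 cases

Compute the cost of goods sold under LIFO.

Sale 1 (520) [LIFO — newest first]: 278 @ $4 + 242 @ $5 = $2,322
Ending inventory: 63 @ $6 + 124 @ $5 = $998

COGS = $2,322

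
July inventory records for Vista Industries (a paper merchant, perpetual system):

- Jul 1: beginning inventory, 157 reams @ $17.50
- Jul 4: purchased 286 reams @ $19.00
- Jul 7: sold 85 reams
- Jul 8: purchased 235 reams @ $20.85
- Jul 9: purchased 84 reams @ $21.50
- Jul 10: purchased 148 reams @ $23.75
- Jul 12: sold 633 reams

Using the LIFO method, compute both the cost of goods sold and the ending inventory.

COGS = $14,989.75; ending inventory = $3,412.50

Jul 7, 85 sold [LIFO — newest first]: 85 @ $19.00 = $1,615.00
Jul 12, 633 sold [LIFO — newest first]: 148 @ $23.75 + 84 @ $21.50 + 235 @ $20.85 + 166 @ $19.00 = $13,374.75
Total COGS = $1,615.00 + $13,374.75 = $14,989.75
Ending inventory: 157 @ $17.50 + 35 @ $19.00 = $3,412.50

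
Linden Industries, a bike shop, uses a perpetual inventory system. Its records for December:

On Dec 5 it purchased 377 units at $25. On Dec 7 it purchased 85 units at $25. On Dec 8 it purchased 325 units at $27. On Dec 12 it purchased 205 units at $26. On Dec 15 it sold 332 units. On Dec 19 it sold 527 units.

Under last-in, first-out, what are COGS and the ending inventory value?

COGS = $22,330; ending inventory = $3,325

Dec 15, 332 sold [LIFO — newest first]: 205 @ $26 + 127 @ $27 = $8,759
Dec 19, 527 sold [LIFO — newest first]: 198 @ $27 + 85 @ $25 + 244 @ $25 = $13,571
Total COGS = $8,759 + $13,571 = $22,330
Ending inventory: 133 @ $25 = $3,325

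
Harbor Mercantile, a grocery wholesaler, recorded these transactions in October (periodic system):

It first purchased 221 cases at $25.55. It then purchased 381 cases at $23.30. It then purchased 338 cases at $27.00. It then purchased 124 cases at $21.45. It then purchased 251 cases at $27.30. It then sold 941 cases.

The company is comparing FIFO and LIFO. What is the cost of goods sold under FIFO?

COGS = $23,671.30

FIFO COGS: 221 @ $25.55 + 381 @ $23.30 + 338 @ $27.00 + 1 @ $21.45 = $23,671.30
LIFO COGS: 251 @ $27.30 + 124 @ $21.45 + 338 @ $27.00 + 228 @ $23.30 = $23,950.50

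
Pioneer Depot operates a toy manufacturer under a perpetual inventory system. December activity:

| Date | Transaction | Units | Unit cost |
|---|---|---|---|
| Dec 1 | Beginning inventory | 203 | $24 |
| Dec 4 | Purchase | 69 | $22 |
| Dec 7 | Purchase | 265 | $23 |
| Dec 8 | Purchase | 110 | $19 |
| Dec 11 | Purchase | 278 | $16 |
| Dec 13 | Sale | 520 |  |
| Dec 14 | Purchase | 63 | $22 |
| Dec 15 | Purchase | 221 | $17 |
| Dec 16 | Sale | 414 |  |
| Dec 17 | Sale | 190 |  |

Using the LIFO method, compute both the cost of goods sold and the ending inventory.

Dec 13, 520 sold [LIFO — newest first]: 278 @ $16 + 110 @ $19 + 132 @ $23 = $9,574
Dec 16, 414 sold [LIFO — newest first]: 221 @ $17 + 63 @ $22 + 130 @ $23 = $8,133
Dec 17, 190 sold [LIFO — newest first]: 3 @ $23 + 69 @ $22 + 118 @ $24 = $4,419
Total COGS = $9,574 + $8,133 + $4,419 = $22,126
Ending inventory: 85 @ $24 = $2,040
Check: goods available $24,166 = COGS $22,126 + ending $2,040

COGS = $22,126; ending inventory = $2,040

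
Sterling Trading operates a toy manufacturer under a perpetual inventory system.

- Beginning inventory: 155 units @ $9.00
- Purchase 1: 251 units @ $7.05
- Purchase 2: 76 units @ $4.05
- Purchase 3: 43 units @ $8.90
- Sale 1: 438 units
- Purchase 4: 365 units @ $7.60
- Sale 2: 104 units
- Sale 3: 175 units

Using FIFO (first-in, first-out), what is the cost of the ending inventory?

Sale 1 (438) [FIFO — oldest first]: 155 @ $9.00 + 251 @ $7.05 + 32 @ $4.05 = $3,294.15
Sale 2 (104) [FIFO — oldest first]: 44 @ $4.05 + 43 @ $8.90 + 17 @ $7.60 = $690.10
Sale 3 (175) [FIFO — oldest first]: 175 @ $7.60 = $1,330.00
Total COGS = $3,294.15 + $690.10 + $1,330.00 = $5,314.25
Ending inventory: 173 @ $7.60 = $1,314.80
Check: goods available $6,629.05 = COGS $5,314.25 + ending $1,314.80

Ending inventory = $1,314.80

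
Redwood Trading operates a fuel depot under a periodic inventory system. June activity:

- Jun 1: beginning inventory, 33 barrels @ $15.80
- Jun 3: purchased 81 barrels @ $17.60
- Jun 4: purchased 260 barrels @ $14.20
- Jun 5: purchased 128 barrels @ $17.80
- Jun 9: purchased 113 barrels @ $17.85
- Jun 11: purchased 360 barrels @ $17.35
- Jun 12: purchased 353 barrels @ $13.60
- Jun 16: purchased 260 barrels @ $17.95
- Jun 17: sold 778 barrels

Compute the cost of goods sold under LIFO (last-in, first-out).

Jun 17, 778 sold [LIFO — newest first]: 260 @ $17.95 + 353 @ $13.60 + 165 @ $17.35 = $12,330.55
Ending inventory: 33 @ $15.80 + 81 @ $17.60 + 260 @ $14.20 + 128 @ $17.80 + 113 @ $17.85 + 195 @ $17.35 = $13,317.70
Check: goods available $25,648.25 = COGS $12,330.55 + ending $13,317.70

COGS = $12,330.55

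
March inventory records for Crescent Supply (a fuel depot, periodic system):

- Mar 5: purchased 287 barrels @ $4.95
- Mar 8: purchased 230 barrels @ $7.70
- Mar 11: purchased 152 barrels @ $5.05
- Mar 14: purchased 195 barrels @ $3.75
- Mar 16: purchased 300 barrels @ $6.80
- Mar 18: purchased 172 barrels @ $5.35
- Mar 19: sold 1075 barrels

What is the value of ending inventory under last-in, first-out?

Ending inventory = $1,291.95

Mar 19, 1075 sold [LIFO — newest first]: 172 @ $5.35 + 300 @ $6.80 + 195 @ $3.75 + 152 @ $5.05 + 230 @ $7.70 + 26 @ $4.95 = $6,358.75
Ending inventory: 261 @ $4.95 = $1,291.95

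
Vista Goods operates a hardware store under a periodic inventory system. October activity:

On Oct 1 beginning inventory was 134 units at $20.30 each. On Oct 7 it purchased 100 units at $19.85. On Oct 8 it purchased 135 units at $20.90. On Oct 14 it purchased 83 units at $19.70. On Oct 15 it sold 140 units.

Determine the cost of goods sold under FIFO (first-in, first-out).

Oct 15, 140 sold [FIFO — oldest first]: 134 @ $20.30 + 6 @ $19.85 = $2,839.30
Ending inventory: 94 @ $19.85 + 135 @ $20.90 + 83 @ $19.70 = $6,322.50

COGS = $2,839.30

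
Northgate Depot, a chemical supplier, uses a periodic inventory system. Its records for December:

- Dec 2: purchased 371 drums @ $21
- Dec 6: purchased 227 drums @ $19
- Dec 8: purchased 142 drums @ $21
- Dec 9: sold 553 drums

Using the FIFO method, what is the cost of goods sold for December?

Dec 9, 553 sold [FIFO — oldest first]: 371 @ $21 + 182 @ $19 = $11,249
Ending inventory: 45 @ $19 + 142 @ $21 = $3,837
Check: goods available $15,086 = COGS $11,249 + ending $3,837

COGS = $11,249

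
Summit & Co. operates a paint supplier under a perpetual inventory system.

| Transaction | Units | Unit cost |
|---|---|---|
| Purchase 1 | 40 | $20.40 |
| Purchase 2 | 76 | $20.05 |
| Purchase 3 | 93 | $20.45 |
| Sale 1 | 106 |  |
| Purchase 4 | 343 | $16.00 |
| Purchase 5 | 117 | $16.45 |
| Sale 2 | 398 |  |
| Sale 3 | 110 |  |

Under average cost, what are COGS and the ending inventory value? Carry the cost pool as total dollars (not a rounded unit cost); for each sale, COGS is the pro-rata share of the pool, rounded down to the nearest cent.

COGS = $10,725.93; ending inventory = $928.37

After Purchase 1: 40 on hand, pool $816.00 (≈ $20.4000 each)
After Purchase 2: 116 on hand, pool $2,339.80 (≈ $20.1707 each)
After Purchase 3: 209 on hand, pool $4,241.65 (≈ $20.2950 each)
Sale 1, sell 106: 106/209 × $4,241.65 → $2,151.26
After Purchase 4: 446 on hand, pool $7,578.39 (≈ $16.9919 each)
After Purchase 5: 563 on hand, pool $9,503.04 (≈ $16.8793 each)
Sale 2, sell 398: 398/563 × $9,503.04 → $6,717.95
Sale 3, sell 110: 110/165 × $2,785.09 → $1,856.72
Total COGS = $2,151.26 + $6,717.95 + $1,856.72 = $10,725.93
Ending inventory (cost pool remaining) = $928.37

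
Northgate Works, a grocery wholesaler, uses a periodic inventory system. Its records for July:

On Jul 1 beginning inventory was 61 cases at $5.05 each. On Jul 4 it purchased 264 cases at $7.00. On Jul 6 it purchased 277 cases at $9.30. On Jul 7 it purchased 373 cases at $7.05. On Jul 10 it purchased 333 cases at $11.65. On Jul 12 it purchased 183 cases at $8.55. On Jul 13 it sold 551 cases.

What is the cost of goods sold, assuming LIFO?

COGS = $5,690.85

Jul 13, 551 sold [LIFO — newest first]: 183 @ $8.55 + 333 @ $11.65 + 35 @ $7.05 = $5,690.85
Ending inventory: 61 @ $5.05 + 264 @ $7.00 + 277 @ $9.30 + 338 @ $7.05 = $7,115.05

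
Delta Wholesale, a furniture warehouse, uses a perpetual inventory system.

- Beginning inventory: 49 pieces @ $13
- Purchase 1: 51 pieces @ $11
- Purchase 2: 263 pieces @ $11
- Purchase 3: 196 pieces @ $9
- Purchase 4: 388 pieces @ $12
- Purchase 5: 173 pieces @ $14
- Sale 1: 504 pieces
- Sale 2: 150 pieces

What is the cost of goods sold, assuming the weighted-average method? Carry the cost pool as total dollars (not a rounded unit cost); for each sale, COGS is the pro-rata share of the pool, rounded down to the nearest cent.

COGS = $7,551.94

After Beginning: 49 on hand, pool $637.00 (≈ $13.0000 each)
After Purchase 1: 100 on hand, pool $1,198.00 (≈ $11.9800 each)
After Purchase 2: 363 on hand, pool $4,091.00 (≈ $11.2700 each)
After Purchase 3: 559 on hand, pool $5,855.00 (≈ $10.4741 each)
After Purchase 4: 947 on hand, pool $10,511.00 (≈ $11.0993 each)
After Purchase 5: 1120 on hand, pool $12,933.00 (≈ $11.5473 each)
Sale 1, sell 504: 504/1120 × $12,933.00 → $5,819.85
Sale 2, sell 150: 150/616 × $7,113.15 → $1,732.09
Total COGS = $5,819.85 + $1,732.09 = $7,551.94
Ending inventory (cost pool remaining) = $5,381.06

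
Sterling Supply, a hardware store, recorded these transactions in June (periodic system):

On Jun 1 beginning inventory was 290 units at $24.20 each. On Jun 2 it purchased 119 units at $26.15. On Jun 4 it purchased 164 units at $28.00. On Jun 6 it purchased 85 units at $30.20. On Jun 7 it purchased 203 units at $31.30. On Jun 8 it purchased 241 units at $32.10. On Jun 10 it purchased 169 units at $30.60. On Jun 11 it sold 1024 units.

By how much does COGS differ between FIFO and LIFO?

FIFO COGS: 290 @ $24.20 + 119 @ $26.15 + 164 @ $28.00 + 85 @ $30.20 + 203 @ $31.30 + 163 @ $32.10 = $28,875.05
LIFO COGS: 169 @ $30.60 + 241 @ $32.10 + 203 @ $31.30 + 85 @ $30.20 + 164 @ $28.00 + 119 @ $26.15 + 43 @ $24.20 = $30,572.85
Difference = |$28,875.05 − $30,572.85| = $1,697.80

$1,697.80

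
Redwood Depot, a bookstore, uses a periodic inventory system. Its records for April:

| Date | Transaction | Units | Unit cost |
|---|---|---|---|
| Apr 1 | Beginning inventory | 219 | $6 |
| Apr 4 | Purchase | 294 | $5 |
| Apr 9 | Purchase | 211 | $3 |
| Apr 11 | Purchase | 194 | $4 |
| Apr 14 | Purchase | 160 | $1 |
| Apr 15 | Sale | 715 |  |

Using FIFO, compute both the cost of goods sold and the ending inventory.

COGS = $3,390; ending inventory = $963

Apr 15, 715 sold [FIFO — oldest first]: 219 @ $6 + 294 @ $5 + 202 @ $3 = $3,390
Ending inventory: 9 @ $3 + 194 @ $4 + 160 @ $1 = $963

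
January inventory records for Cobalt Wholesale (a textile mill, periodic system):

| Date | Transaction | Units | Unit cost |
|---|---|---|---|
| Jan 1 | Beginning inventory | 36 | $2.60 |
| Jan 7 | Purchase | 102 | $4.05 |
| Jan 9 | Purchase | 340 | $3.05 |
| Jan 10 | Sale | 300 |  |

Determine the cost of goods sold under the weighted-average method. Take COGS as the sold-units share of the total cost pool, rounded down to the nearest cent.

Jan 10, sell 300: 300/478 × $1,543.70 → $968.84
Ending inventory (cost pool remaining) = $574.86

COGS = $968.84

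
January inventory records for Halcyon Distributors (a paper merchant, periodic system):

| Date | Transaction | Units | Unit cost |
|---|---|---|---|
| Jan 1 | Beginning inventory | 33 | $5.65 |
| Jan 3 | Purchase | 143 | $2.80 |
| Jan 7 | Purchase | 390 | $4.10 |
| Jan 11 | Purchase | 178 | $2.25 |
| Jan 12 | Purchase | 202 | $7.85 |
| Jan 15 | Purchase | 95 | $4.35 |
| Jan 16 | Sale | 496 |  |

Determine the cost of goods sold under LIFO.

Jan 16, 496 sold [LIFO — newest first]: 95 @ $4.35 + 202 @ $7.85 + 178 @ $2.25 + 21 @ $4.10 = $2,485.55
Ending inventory: 33 @ $5.65 + 143 @ $2.80 + 369 @ $4.10 = $2,099.75
Check: goods available $4,585.30 = COGS $2,485.55 + ending $2,099.75

COGS = $2,485.55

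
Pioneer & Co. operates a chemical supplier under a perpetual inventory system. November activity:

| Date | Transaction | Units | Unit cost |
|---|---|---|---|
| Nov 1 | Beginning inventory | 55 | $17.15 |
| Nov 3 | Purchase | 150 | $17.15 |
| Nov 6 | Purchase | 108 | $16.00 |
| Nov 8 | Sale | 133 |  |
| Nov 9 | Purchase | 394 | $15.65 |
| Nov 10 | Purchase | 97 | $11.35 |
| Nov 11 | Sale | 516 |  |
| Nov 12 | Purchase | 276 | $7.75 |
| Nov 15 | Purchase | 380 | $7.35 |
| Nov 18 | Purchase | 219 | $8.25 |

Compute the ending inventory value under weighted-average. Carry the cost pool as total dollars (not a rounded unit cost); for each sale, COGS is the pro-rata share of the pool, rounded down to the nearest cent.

Ending inventory = $9,114.03

After Nov 1: 55 on hand, pool $943.25 (≈ $17.1500 each)
After Nov 3: 205 on hand, pool $3,515.75 (≈ $17.1500 each)
After Nov 6: 313 on hand, pool $5,243.75 (≈ $16.7532 each)
Nov 8, sell 133: 133/313 × $5,243.75 → $2,228.17
After Nov 9: 574 on hand, pool $9,181.68 (≈ $15.9960 each)
After Nov 10: 671 on hand, pool $10,282.63 (≈ $15.3243 each)
Nov 11, sell 516: 516/671 × $10,282.63 → $7,907.35
After Nov 12: 431 on hand, pool $4,514.28 (≈ $10.4740 each)
After Nov 15: 811 on hand, pool $7,307.28 (≈ $9.0102 each)
After Nov 18: 1030 on hand, pool $9,114.03 (≈ $8.8486 each)
Total COGS = $2,228.17 + $7,907.35 = $10,135.52
Ending inventory (cost pool remaining) = $9,114.03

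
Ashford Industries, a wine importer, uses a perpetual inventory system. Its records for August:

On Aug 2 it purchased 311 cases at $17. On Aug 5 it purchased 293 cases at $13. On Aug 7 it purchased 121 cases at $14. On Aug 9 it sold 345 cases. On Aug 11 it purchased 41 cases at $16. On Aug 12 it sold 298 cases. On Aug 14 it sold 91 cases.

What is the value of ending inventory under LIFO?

Ending inventory = $544

Aug 9, 345 sold [LIFO — newest first]: 121 @ $14 + 224 @ $13 = $4,606
Aug 12, 298 sold [LIFO — newest first]: 41 @ $16 + 69 @ $13 + 188 @ $17 = $4,749
Aug 14, 91 sold [LIFO — newest first]: 91 @ $17 = $1,547
Total COGS = $4,606 + $4,749 + $1,547 = $10,902
Ending inventory: 32 @ $17 = $544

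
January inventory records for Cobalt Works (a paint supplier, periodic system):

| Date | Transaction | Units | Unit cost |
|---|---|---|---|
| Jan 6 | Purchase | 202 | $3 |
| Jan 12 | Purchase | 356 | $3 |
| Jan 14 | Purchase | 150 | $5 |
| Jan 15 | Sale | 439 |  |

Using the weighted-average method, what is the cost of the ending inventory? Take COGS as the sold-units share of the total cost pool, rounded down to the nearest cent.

Ending inventory = $920.99

Jan 15, sell 439: 439/708 × $2,424.00 → $1,503.01
Ending inventory (cost pool remaining) = $920.99
Check: goods available $2,424.00 = COGS $1,503.01 + ending $920.99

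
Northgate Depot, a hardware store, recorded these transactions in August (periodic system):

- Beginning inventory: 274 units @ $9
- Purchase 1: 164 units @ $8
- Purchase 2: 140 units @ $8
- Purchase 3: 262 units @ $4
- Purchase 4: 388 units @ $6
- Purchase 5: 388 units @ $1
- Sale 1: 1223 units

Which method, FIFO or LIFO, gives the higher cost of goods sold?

FIFO COGS: 274 @ $9 + 164 @ $8 + 140 @ $8 + 262 @ $4 + 383 @ $6 = $8,244
LIFO COGS: 388 @ $1 + 388 @ $6 + 262 @ $4 + 140 @ $8 + 45 @ $8 = $5,244

FIFO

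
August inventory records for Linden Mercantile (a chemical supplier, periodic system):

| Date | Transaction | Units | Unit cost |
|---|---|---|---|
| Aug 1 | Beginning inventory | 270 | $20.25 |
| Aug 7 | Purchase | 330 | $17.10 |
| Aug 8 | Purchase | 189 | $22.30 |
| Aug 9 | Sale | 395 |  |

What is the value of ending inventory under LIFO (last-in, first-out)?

Ending inventory = $7,587.90

Aug 9, 395 sold [LIFO — newest first]: 189 @ $22.30 + 206 @ $17.10 = $7,737.30
Ending inventory: 270 @ $20.25 + 124 @ $17.10 = $7,587.90
Check: goods available $15,325.20 = COGS $7,737.30 + ending $7,587.90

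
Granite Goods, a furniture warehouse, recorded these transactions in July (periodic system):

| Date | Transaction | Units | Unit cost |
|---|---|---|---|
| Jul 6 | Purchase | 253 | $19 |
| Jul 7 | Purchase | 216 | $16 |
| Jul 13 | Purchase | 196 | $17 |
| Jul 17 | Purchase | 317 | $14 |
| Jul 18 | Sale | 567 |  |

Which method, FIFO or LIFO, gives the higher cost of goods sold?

FIFO

FIFO COGS: 253 @ $19 + 216 @ $16 + 98 @ $17 = $9,929
LIFO COGS: 317 @ $14 + 196 @ $17 + 54 @ $16 = $8,634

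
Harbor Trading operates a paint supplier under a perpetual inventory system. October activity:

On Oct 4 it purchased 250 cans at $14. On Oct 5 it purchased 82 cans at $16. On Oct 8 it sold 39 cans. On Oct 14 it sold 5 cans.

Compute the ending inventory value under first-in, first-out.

Oct 8, 39 sold [FIFO — oldest first]: 39 @ $14 = $546
Oct 14, 5 sold [FIFO — oldest first]: 5 @ $14 = $70
Total COGS = $546 + $70 = $616
Ending inventory: 206 @ $14 + 82 @ $16 = $4,196
Check: goods available $4,812 = COGS $616 + ending $4,196

Ending inventory = $4,196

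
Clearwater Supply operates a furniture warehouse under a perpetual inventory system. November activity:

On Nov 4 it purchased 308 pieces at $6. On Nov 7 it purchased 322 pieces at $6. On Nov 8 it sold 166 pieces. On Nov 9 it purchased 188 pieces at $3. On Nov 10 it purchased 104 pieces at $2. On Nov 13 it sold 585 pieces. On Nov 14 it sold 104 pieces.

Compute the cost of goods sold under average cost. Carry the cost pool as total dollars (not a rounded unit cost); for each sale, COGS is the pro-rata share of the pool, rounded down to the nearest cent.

After Nov 4: 308 on hand, pool $1,848.00 (≈ $6.0000 each)
After Nov 7: 630 on hand, pool $3,780.00 (≈ $6.0000 each)
Nov 8, sell 166: 166/630 × $3,780.00 → $996.00
After Nov 9: 652 on hand, pool $3,348.00 (≈ $5.1350 each)
After Nov 10: 756 on hand, pool $3,556.00 (≈ $4.7037 each)
Nov 13, sell 585: 585/756 × $3,556.00 → $2,751.66
Nov 14, sell 104: 104/171 × $804.34 → $489.18
Total COGS = $996.00 + $2,751.66 + $489.18 = $4,236.84
Ending inventory (cost pool remaining) = $315.16

COGS = $4,236.84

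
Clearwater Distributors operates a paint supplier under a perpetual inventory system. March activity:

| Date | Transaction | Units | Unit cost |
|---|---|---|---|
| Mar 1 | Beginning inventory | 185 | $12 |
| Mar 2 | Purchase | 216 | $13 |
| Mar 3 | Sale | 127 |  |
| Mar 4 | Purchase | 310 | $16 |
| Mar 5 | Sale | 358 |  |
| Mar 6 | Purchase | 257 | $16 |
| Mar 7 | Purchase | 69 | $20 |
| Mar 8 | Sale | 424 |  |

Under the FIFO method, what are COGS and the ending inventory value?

Mar 3, 127 sold [FIFO — oldest first]: 127 @ $12 = $1,524
Mar 5, 358 sold [FIFO — oldest first]: 58 @ $12 + 216 @ $13 + 84 @ $16 = $4,848
Mar 8, 424 sold [FIFO — oldest first]: 226 @ $16 + 198 @ $16 = $6,784
Total COGS = $1,524 + $4,848 + $6,784 = $13,156
Ending inventory: 59 @ $16 + 69 @ $20 = $2,324

COGS = $13,156; ending inventory = $2,324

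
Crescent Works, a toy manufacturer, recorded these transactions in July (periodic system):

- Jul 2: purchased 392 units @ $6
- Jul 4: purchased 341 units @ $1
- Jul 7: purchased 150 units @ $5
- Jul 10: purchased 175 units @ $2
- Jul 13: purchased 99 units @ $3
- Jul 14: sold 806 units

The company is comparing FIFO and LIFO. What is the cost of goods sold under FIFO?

FIFO COGS: 392 @ $6 + 341 @ $1 + 73 @ $5 = $3,058
LIFO COGS: 99 @ $3 + 175 @ $2 + 150 @ $5 + 341 @ $1 + 41 @ $6 = $1,984

COGS = $3,058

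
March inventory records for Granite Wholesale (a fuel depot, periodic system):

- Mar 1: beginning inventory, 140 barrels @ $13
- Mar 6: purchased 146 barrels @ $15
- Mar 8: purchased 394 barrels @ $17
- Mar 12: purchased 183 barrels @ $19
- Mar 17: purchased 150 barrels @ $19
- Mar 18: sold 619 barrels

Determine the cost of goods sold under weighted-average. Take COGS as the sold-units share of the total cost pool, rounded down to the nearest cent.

Mar 18, sell 619: 619/1013 × $17,035.00 → $10,409.34
Ending inventory (cost pool remaining) = $6,625.66
Check: goods available $17,035.00 = COGS $10,409.34 + ending $6,625.66

COGS = $10,409.34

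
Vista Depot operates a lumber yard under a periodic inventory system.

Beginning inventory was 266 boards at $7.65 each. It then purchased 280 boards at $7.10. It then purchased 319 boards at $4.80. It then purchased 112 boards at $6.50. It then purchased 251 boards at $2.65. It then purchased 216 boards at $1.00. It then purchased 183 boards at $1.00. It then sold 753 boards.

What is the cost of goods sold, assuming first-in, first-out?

Sale 1 (753) [FIFO — oldest first]: 266 @ $7.65 + 280 @ $7.10 + 207 @ $4.80 = $5,016.50
Ending inventory: 112 @ $4.80 + 112 @ $6.50 + 251 @ $2.65 + 216 @ $1.00 + 183 @ $1.00 = $2,329.75
Check: goods available $7,346.25 = COGS $5,016.50 + ending $2,329.75

COGS = $5,016.50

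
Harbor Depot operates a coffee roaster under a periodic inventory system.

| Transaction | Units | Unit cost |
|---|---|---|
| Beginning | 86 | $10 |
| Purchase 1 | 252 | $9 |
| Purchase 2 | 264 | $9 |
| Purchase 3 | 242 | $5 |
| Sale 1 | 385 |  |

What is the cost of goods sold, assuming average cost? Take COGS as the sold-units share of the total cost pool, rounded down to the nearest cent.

COGS = $3,062.66

Sale 1, sell 385: 385/844 × $6,714.00 → $3,062.66
Ending inventory (cost pool remaining) = $3,651.34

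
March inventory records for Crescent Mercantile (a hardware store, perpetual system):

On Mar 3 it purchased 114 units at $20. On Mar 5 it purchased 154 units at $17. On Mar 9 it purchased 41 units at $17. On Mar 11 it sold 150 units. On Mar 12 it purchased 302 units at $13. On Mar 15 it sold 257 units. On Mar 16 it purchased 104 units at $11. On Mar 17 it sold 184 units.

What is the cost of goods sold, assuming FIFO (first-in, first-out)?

Mar 11, 150 sold [FIFO — oldest first]: 114 @ $20 + 36 @ $17 = $2,892
Mar 15, 257 sold [FIFO — oldest first]: 118 @ $17 + 41 @ $17 + 98 @ $13 = $3,977
Mar 17, 184 sold [FIFO — oldest first]: 184 @ $13 = $2,392
Total COGS = $2,892 + $3,977 + $2,392 = $9,261
Ending inventory: 20 @ $13 + 104 @ $11 = $1,404

COGS = $9,261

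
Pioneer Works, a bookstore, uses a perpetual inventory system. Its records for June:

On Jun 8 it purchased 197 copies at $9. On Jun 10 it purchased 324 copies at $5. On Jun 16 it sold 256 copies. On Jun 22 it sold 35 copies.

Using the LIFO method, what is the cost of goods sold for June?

COGS = $1,455

Jun 16, 256 sold [LIFO — newest first]: 256 @ $5 = $1,280
Jun 22, 35 sold [LIFO — newest first]: 35 @ $5 = $175
Total COGS = $1,280 + $175 = $1,455
Ending inventory: 197 @ $9 + 33 @ $5 = $1,938
Check: goods available $3,393 = COGS $1,455 + ending $1,938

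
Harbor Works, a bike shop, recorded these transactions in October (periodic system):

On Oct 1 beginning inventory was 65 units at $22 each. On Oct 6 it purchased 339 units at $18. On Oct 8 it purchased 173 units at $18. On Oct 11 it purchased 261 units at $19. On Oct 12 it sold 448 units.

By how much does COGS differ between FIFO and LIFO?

FIFO COGS: 65 @ $22 + 339 @ $18 + 44 @ $18 = $8,324
LIFO COGS: 261 @ $19 + 173 @ $18 + 14 @ $18 = $8,325
Difference = |$8,324 − $8,325| = $1

$1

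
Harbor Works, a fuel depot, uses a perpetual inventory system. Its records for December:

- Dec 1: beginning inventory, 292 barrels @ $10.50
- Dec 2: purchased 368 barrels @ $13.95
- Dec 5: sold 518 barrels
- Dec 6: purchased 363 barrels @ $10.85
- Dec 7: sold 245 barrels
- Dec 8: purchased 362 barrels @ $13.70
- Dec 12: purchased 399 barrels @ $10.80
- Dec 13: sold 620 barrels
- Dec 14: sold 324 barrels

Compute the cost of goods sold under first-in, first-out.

COGS = $20,575.15

Dec 5, 518 sold [FIFO — oldest first]: 292 @ $10.50 + 226 @ $13.95 = $6,218.70
Dec 7, 245 sold [FIFO — oldest first]: 142 @ $13.95 + 103 @ $10.85 = $3,098.45
Dec 13, 620 sold [FIFO — oldest first]: 260 @ $10.85 + 360 @ $13.70 = $7,753.00
Dec 14, 324 sold [FIFO — oldest first]: 2 @ $13.70 + 322 @ $10.80 = $3,505.00
Total COGS = $6,218.70 + $3,098.45 + $7,753.00 + $3,505.00 = $20,575.15
Ending inventory: 77 @ $10.80 = $831.60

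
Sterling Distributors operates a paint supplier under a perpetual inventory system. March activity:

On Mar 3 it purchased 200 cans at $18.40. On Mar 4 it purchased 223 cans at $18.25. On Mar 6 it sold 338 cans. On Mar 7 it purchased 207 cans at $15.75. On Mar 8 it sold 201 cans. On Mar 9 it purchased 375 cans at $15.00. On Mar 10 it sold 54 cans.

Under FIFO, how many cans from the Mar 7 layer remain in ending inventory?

37

Mar 6, 338 sold [FIFO — oldest first]: 200 @ $18.40 + 138 @ $18.25 = $6,198.50
Mar 8, 201 sold [FIFO — oldest first]: 85 @ $18.25 + 116 @ $15.75 = $3,378.25
Mar 10, 54 sold [FIFO — oldest first]: 54 @ $15.75 = $850.50
Total COGS = $6,198.50 + $3,378.25 + $850.50 = $10,427.25
Ending inventory: 37 @ $15.75 + 375 @ $15.00 = $6,207.75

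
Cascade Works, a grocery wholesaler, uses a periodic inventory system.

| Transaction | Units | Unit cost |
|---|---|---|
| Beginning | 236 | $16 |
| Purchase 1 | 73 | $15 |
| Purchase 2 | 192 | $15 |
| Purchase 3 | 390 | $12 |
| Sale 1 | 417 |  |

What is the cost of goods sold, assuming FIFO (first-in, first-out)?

Sale 1 (417) [FIFO — oldest first]: 236 @ $16 + 73 @ $15 + 108 @ $15 = $6,491
Ending inventory: 84 @ $15 + 390 @ $12 = $5,940
Check: goods available $12,431 = COGS $6,491 + ending $5,940

COGS = $6,491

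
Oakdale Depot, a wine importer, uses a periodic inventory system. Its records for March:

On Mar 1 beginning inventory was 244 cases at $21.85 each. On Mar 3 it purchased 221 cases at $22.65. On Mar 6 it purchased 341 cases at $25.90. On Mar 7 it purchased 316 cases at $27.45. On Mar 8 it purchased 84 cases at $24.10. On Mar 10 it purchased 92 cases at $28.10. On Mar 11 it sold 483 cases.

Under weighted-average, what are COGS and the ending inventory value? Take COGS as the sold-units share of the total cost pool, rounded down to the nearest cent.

COGS = $12,076.02; ending inventory = $20,376.73

Mar 11, sell 483: 483/1298 × $32,452.75 → $12,076.02
Ending inventory (cost pool remaining) = $20,376.73
Check: goods available $32,452.75 = COGS $12,076.02 + ending $20,376.73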